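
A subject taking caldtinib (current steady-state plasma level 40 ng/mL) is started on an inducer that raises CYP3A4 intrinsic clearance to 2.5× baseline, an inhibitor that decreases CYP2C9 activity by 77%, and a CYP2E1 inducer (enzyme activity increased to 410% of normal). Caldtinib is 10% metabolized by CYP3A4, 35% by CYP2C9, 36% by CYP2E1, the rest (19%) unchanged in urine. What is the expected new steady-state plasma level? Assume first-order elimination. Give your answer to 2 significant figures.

20 ng/mL

CYP3A4: 0.1 × 2.5 = 0.25
CYP2C9: 0.35 × 0.23 = 0.0805
CYP2E1: 0.36 × 4.1 = 1.476
Other: 0.19 (unchanged)
New clearance relative to baseline: 0.25 + 0.0805 + 1.476 + 0.19 = 1.9965.
New steady-state plasma level = 40 / 1.9965 = 20 ng/mL (concentration scales inversely with clearance).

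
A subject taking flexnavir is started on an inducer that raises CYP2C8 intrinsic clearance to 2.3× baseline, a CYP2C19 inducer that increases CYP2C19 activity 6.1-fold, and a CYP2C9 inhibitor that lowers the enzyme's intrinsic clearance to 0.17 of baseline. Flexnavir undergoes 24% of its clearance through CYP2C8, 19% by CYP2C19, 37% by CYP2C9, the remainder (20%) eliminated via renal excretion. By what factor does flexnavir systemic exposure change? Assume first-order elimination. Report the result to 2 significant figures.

0.51

The CYP2C8 pathway (24% of clearance) is boosted to 2.3× activity: 0.24 × 2.3 = 0.552.
The CYP2C19 pathway (19% of clearance) rises to 6.1× activity: 0.19 × 6.1 = 1.159.
The CYP2C9 pathway (37% of clearance) falls to 0.17× activity: 0.37 × 0.17 = 0.0629.
Non-CYP routes (20%) are unchanged.
CL_new/CL_old = 0.552 + 1.159 + 0.0629 + 0.2 = 1.9739.
Systemic exposure ∝ 1/CL: fold-change = 1 / 1.9739 = 0.51.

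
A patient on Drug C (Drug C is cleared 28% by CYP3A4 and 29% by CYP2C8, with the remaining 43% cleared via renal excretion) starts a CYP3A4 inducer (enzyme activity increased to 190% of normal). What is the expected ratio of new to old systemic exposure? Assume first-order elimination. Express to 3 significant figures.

The CYP3A4 pathway (28% of clearance) increases to 1.9× activity: 0.28 × 1.9 = 0.532.
CYP2C8 (29%) and the residual 43% are unaffected.
New clearance relative to baseline: 0.532 + 0.29 + 0.43 = 1.252.
Systemic exposure is inversely proportional to clearance, so the fold-change is 1 / 1.252 = 0.799.

0.799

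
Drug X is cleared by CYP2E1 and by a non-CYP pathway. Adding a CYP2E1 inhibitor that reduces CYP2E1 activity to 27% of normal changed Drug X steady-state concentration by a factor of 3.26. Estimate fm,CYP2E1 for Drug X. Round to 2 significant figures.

Write x for the fraction cleared via CYP2E1. The observed steady-state concentration change means clearance fell to 1/3.26 = 0.3067 of baseline.
Setting x·0.27 + (1 − x) = 0.3067 and solving: x = (0.3067 − 1)/(0.27 − 1) = 0.95.

0.95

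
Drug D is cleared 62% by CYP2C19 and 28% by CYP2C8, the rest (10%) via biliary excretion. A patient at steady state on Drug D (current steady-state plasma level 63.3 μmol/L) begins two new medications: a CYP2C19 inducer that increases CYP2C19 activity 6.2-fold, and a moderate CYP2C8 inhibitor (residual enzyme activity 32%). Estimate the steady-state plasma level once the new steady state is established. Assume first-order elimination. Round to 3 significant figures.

15.7 μmol/L

CYP2C19: 0.62 × 6.2 = 3.844
CYP2C8: 0.28 × 0.32 = 0.0896
Other: 0.1 (unchanged)
CL_new/CL_old = 3.844 + 0.0896 + 0.1 = 4.0336.
Steady-state plasma level ∝ 1/CL: new value = 63.3 / 4.0336 = 15.7 μmol/L.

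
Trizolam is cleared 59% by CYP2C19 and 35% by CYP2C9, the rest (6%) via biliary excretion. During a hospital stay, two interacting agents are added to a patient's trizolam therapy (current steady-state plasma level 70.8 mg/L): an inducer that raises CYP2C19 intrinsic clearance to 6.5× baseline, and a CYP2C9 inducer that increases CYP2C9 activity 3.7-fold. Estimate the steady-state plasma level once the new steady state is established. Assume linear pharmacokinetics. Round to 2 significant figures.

14 mg/L

The CYP2C19 pathway (59% of clearance) increases to 6.5× activity: 0.59 × 6.5 = 3.835.
The CYP2C9 pathway (35% of clearance) increases to 3.7× activity: 0.35 × 3.7 = 1.295.
Non-CYP routes (6%) are unchanged.
Relative clearance = 3.835 + 1.295 + 0.06 = 5.19.
New steady-state plasma level = 70.8 / 5.19 = 14 mg/L (concentration scales inversely with clearance).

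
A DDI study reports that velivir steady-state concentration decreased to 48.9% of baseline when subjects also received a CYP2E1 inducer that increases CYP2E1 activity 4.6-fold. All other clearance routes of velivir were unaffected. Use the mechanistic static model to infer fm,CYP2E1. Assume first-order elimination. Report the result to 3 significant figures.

Let fm be the CYP2E1 fraction. New clearance relative to baseline = fm × 4.6 + (1 − fm).
Steady-state concentration ratio = 1 / (new CL fraction), so new CL fraction = 1 / 0.489 = 2.045.
fm × 4.6 + 1 − fm = 2.045  ⇒  fm × (4.6 − 1) = 1.045  ⇒  fm = 0.290.

0.290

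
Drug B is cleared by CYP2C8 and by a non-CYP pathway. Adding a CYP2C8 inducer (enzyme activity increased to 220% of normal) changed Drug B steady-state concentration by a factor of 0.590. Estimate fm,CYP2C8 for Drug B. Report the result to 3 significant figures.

0.579

CL'/CL = 1 / 0.590 = 1.695
2.2·fm + (1 − fm) = 1.695
fm = (1.695 − 1) / (2.2 − 1) = 0.579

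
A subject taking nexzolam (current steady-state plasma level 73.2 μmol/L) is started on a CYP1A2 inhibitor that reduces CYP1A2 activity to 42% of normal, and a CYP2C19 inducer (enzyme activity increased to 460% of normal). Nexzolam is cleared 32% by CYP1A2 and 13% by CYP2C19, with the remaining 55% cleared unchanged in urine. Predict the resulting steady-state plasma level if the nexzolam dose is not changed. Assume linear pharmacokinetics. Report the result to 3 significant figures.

57.1 μmol/L

The CYP1A2 pathway (32% of clearance) falls to 0.42× activity: 0.32 × 0.42 = 0.1344.
The CYP2C19 pathway (13% of clearance) rises to 4.6× activity: 0.13 × 4.6 = 0.598.
The remaining 55% of clearance is unaffected.
CL_new/CL_old = 0.1344 + 0.598 + 0.55 = 1.2824.
Dividing the baseline by the relative clearance: 73.2 / 1.2824 = 57.1 μmol/L.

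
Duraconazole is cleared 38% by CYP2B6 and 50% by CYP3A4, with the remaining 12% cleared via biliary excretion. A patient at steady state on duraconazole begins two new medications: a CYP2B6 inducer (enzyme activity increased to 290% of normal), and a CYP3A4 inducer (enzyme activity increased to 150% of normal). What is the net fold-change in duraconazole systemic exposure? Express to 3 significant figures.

The CYP2B6 pathway (38% of clearance) rises to 2.9× activity: 0.38 × 2.9 = 1.102.
The CYP3A4 pathway (50% of clearance) rises to 1.5× activity: 0.5 × 1.5 = 0.75.
The remaining 12% of clearance is unaffected.
Relative clearance = 1.102 + 0.75 + 0.12 = 1.972.
Systemic exposure ∝ 1/CL: fold-change = 1 / 1.972 = 0.507.

0.507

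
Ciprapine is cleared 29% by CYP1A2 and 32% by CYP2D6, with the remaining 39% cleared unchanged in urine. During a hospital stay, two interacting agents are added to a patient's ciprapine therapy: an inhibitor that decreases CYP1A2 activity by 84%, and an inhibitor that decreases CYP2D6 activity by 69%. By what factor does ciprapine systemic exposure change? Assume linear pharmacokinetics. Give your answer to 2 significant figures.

The CYP1A2 pathway (29% of clearance) is reduced to 0.16× activity: 0.29 × 0.16 = 0.0464.
The CYP2D6 pathway (32% of clearance) falls to 0.31× activity: 0.32 × 0.31 = 0.0992.
The remaining 39% of clearance is unaffected.
New clearance relative to baseline: 0.0464 + 0.0992 + 0.39 = 0.5356.
Net systemic exposure ratio = 1 / 0.5356 = 1.9.

1.9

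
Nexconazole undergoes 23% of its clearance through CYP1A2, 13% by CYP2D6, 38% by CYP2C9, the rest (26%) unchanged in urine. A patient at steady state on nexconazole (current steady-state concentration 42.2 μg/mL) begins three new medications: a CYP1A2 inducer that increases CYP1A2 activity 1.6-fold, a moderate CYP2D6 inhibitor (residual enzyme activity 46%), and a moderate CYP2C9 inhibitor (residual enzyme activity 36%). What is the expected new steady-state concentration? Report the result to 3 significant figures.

51.2 μg/mL

CYP1A2: 0.23 × 1.6 = 0.368
CYP2D6: 0.13 × 0.46 = 0.0598
CYP2C9: 0.38 × 0.36 = 0.1368
Other: 0.26 (unchanged)
Relative clearance = 0.368 + 0.0598 + 0.1368 + 0.26 = 0.8246.
New steady-state concentration = 42.2 / 0.8246 = 51.2 μg/mL (concentration scales inversely with clearance).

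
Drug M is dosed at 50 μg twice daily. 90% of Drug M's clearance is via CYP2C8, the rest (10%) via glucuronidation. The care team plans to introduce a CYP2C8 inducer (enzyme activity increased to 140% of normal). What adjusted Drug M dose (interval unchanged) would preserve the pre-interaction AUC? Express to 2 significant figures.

CYP2C8: 0.9 × 1.4 = 1.26
Other: 0.1 (unchanged)
CL_new/CL_old = 1.26 + 0.1 = 1.36.
Css,avg = (dose rate)/CL, so holding Css fixed requires dose ∝ CL: 50 × 1.36 = 68 μg.

68 μg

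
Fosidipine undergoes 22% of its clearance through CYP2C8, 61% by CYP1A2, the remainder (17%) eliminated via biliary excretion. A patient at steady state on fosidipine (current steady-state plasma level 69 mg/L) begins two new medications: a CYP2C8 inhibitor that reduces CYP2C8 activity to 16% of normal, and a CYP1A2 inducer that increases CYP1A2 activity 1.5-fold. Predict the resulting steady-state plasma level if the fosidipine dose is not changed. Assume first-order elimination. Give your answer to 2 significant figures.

The CYP2C8 pathway (22% of clearance) is reduced to 0.16× activity: 0.22 × 0.16 = 0.0352.
The CYP1A2 pathway (61% of clearance) rises to 1.5× activity: 0.61 × 1.5 = 0.915.
Non-CYP routes (17%) are unchanged.
CL_new/CL_old = 0.0352 + 0.915 + 0.17 = 1.1202.
Dividing the baseline by the relative clearance: 69 / 1.1202 = 62 mg/L.

62 mg/L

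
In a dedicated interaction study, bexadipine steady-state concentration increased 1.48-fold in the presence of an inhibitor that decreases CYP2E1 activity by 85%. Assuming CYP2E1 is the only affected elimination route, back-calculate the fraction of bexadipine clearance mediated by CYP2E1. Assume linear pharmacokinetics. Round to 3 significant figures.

0.382

CL'/CL = 1 / 1.48 = 0.6757
0.15·fm + (1 − fm) = 0.6757
fm = (0.6757 − 1) / (0.15 − 1) = 0.382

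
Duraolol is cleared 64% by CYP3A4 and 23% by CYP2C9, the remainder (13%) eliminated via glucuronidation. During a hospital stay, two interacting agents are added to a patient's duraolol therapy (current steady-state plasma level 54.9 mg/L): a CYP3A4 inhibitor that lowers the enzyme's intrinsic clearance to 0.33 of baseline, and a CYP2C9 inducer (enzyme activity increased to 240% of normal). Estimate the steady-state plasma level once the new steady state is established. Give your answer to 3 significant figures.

61.5 mg/L

The CYP3A4 pathway (64% of clearance) is reduced to 0.33× activity: 0.64 × 0.33 = 0.2112.
The CYP2C9 pathway (23% of clearance) rises to 2.4× activity: 0.23 × 2.4 = 0.552.
Non-CYP routes (13%) are unchanged.
CL_new/CL_old = 0.2112 + 0.552 + 0.13 = 0.8932.
Dividing the baseline by the relative clearance: 54.9 / 0.8932 = 61.5 mg/L.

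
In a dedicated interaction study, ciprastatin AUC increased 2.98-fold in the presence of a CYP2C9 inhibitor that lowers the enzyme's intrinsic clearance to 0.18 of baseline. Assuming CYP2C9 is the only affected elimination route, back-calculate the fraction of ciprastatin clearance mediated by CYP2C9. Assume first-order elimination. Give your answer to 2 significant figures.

Let x = fm,CYP2C9. Because AUC ∝ 1/CL, relative clearance fell to 1/2.98 = 0.3356.
Only the CYP2C9 route changed, so 0.3356 = x·0.18 + (1 − x), giving x = 0.81.

0.81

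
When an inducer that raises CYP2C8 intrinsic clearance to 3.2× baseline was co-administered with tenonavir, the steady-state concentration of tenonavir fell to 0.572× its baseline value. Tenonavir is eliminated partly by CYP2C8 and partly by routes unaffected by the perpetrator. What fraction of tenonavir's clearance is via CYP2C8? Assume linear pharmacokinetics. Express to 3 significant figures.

0.340

CL'/CL = 1 / 0.572 = 1.748
3.2·fm + (1 − fm) = 1.748
fm = (1.748 − 1) / (3.2 − 1) = 0.340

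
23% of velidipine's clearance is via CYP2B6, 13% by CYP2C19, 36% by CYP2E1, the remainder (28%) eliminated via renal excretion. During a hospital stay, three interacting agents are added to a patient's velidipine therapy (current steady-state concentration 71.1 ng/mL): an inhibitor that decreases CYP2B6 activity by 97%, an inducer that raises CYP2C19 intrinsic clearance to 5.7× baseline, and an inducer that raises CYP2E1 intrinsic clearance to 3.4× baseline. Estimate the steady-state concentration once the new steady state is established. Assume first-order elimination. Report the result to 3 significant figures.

The CYP2B6 pathway (23% of clearance) falls to 0.03× activity: 0.23 × 0.03 = 0.0069.
The CYP2C19 pathway (13% of clearance) is boosted to 5.7× activity: 0.13 × 5.7 = 0.741.
The CYP2E1 pathway (36% of clearance) rises to 3.4× activity: 0.36 × 3.4 = 1.224.
Non-CYP routes (28%) are unchanged.
Relative clearance = 0.0069 + 0.741 + 1.224 + 0.28 = 2.2519.
Steady-state concentration ∝ 1/CL: new value = 71.1 / 2.2519 = 31.6 ng/mL.

31.6 ng/mL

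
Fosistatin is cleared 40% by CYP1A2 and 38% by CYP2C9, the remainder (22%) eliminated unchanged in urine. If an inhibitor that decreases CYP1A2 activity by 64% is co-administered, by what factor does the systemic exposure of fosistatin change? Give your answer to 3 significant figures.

CYP1A2: 0.4 × 0.36 = 0.144
CYP2C9: 0.38 (unchanged)
Other: 0.22 (unchanged)
CL_new/CL_old = 0.144 + 0.38 + 0.22 = 0.744.
Systemic exposure ratio = CL_old/CL_new = 1 / 0.744 = 1.34.

1.34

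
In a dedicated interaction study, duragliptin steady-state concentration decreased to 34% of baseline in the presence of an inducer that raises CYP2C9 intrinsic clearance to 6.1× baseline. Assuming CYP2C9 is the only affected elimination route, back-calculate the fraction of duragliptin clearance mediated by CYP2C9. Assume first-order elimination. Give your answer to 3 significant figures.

0.381

Let fm be the CYP2C9 fraction. New clearance relative to baseline = fm × 6.1 + (1 − fm).
Steady-state concentration ratio = 1 / (new CL fraction), so new CL fraction = 1 / 0.340 = 2.941.
fm × 6.1 + 1 − fm = 2.941  ⇒  fm × (6.1 − 1) = 1.941  ⇒  fm = 0.381.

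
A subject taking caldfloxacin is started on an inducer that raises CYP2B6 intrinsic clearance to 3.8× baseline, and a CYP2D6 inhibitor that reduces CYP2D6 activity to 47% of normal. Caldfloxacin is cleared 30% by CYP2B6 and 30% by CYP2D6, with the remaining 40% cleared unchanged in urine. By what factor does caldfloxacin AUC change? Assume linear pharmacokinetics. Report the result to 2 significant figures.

The CYP2B6 pathway (30% of clearance) rises to 3.8× activity: 0.3 × 3.8 = 1.14.
The CYP2D6 pathway (30% of clearance) is reduced to 0.47× activity: 0.3 × 0.47 = 0.141.
The remaining 40% of clearance is unaffected.
CL_new/CL_old = 1.14 + 0.141 + 0.4 = 1.681.
Net AUC ratio = 1 / 1.681 = 0.59.

0.59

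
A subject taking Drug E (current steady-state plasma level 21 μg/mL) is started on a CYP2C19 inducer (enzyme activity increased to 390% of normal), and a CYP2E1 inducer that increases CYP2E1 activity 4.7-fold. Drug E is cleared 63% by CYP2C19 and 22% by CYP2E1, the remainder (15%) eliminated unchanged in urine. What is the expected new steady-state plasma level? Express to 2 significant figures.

CYP2C19: 0.63 × 3.9 = 2.457
CYP2E1: 0.22 × 4.7 = 1.034
Other: 0.15 (unchanged)
New clearance relative to baseline: 2.457 + 1.034 + 0.15 = 3.641.
New steady-state plasma level = 21 / 3.641 = 5.8 μg/mL (concentration scales inversely with clearance).

5.8 μg/mL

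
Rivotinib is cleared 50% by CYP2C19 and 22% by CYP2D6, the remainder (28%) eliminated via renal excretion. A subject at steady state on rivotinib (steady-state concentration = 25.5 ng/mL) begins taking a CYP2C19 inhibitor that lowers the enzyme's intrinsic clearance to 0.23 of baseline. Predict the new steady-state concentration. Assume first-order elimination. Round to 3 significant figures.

41.5 ng/mL

The CYP2C19 pathway (50% of clearance) falls to 0.23× activity: 0.5 × 0.23 = 0.115.
CYP2D6 (22%) and the residual 28% are unaffected.
New clearance relative to baseline: 0.115 + 0.22 + 0.28 = 0.615.
Steady-state concentration ∝ 1/CL, so new value = 25.5 / 0.615 = 41.5 ng/mL.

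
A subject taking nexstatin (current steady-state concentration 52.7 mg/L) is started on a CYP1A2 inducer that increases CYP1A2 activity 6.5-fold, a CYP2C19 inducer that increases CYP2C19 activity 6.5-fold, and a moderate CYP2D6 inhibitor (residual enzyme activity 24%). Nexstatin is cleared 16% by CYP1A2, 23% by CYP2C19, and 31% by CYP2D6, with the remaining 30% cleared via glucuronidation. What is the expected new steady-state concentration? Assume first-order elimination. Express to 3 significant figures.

18.1 mg/L

The CYP1A2 pathway (16% of clearance) rises to 6.5× activity: 0.16 × 6.5 = 1.04.
The CYP2C19 pathway (23% of clearance) is boosted to 6.5× activity: 0.23 × 6.5 = 1.495.
The CYP2D6 pathway (31% of clearance) is reduced to 0.24× activity: 0.31 × 0.24 = 0.0744.
Non-CYP routes (30%) are unchanged.
New clearance relative to baseline: 1.04 + 1.495 + 0.0744 + 0.3 = 2.9094.
Dividing the baseline by the relative clearance: 52.7 / 2.9094 = 18.1 mg/L.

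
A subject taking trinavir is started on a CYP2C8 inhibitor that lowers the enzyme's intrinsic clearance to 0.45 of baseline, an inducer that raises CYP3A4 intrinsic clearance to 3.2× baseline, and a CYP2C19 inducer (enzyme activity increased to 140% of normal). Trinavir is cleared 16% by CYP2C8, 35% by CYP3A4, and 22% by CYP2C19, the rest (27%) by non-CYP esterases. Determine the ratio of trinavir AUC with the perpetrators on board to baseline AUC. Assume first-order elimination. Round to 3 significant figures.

The CYP2C8 pathway (16% of clearance) falls to 0.45× activity: 0.16 × 0.45 = 0.072.
The CYP3A4 pathway (35% of clearance) is boosted to 3.2× activity: 0.35 × 3.2 = 1.12.
The CYP2C19 pathway (22% of clearance) is boosted to 1.4× activity: 0.22 × 1.4 = 0.308.
The remaining 27% of clearance is unaffected.
CL_new/CL_old = 0.072 + 1.12 + 0.308 + 0.27 = 1.77.
AUC ∝ 1/CL: fold-change = 1 / 1.77 = 0.565.

0.565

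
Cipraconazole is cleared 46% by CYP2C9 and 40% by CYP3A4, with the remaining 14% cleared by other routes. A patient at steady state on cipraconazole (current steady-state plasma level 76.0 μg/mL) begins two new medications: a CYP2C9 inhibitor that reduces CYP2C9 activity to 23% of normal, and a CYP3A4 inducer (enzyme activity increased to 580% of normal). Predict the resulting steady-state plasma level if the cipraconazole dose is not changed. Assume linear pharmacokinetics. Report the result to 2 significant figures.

The CYP2C9 pathway (46% of clearance) falls to 0.23× activity: 0.46 × 0.23 = 0.1058.
The CYP3A4 pathway (40% of clearance) increases to 5.8× activity: 0.4 × 5.8 = 2.32.
Non-CYP routes (14%) are unchanged.
New clearance relative to baseline: 0.1058 + 2.32 + 0.14 = 2.5658.
New steady-state plasma level = 76.0 / 2.5658 = 30 μg/mL (concentration scales inversely with clearance).

30 μg/mL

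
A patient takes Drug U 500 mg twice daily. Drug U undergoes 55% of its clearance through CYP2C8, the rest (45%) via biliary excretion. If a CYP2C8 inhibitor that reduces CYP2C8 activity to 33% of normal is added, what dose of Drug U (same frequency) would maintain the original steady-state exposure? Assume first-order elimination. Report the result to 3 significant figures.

The CYP2C8 pathway (55% of clearance) drops to 0.33× activity: 0.55 × 0.33 = 0.1815.
The remaining 45% of clearance is unaffected.
CL_new/CL_old = 0.1815 + 0.45 = 0.6315.
Exposure is unchanged when dose changes in proportion to clearance. New dose = 500 mg × 0.6315 = 316 mg.

316 mg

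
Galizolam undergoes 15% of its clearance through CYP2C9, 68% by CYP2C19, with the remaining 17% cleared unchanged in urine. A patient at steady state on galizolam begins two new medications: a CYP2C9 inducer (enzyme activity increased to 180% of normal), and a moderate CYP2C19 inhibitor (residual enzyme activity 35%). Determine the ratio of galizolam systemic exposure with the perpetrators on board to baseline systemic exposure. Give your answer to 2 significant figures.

1.5

The CYP2C9 pathway (15% of clearance) rises to 1.8× activity: 0.15 × 1.8 = 0.27.
The CYP2C19 pathway (68% of clearance) is reduced to 0.35× activity: 0.68 × 0.35 = 0.238.
The remaining 17% of clearance is unaffected.
Relative clearance = 0.27 + 0.238 + 0.17 = 0.678.
Net systemic exposure ratio = 1 / 0.678 = 1.5.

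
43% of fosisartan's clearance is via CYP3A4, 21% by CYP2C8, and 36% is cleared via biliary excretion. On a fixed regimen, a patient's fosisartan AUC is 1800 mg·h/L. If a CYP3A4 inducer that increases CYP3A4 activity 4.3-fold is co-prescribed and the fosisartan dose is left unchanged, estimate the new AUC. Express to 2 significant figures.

The CYP3A4 pathway (43% of clearance) rises to 4.3× activity: 0.43 × 4.3 = 1.849.
CYP2C8 (21%) and the residual 36% are unaffected.
Relative clearance = 1.849 + 0.21 + 0.36 = 2.419.
New AUC = baseline ÷ relative clearance = 1800 / 2.419 = 7.4 × 10² mg·h/L.

7.4 × 10² mg·h/L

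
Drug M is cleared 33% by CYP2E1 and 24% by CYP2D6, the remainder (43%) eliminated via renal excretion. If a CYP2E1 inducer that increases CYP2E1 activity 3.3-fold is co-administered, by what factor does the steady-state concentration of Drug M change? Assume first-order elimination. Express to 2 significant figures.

The CYP2E1 pathway (33% of clearance) is boosted to 3.3× activity: 0.33 × 3.3 = 1.089.
CYP2D6 (24%) and the residual 43% are unaffected.
New clearance relative to baseline: 1.089 + 0.24 + 0.43 = 1.759.
Steady-state concentration is inversely proportional to clearance, so the fold-change is 1 / 1.759 = 0.57.

0.57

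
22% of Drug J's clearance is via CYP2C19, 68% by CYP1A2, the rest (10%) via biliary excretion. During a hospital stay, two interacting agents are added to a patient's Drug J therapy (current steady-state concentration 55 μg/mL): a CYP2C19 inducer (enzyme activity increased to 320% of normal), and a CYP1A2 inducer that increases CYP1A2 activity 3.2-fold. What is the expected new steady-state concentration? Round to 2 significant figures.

18 μg/mL

The CYP2C19 pathway (22% of clearance) is boosted to 3.2× activity: 0.22 × 3.2 = 0.704.
The CYP1A2 pathway (68% of clearance) increases to 3.2× activity: 0.68 × 3.2 = 2.176.
Non-CYP routes (10%) are unchanged.
CL_new/CL_old = 0.704 + 2.176 + 0.1 = 2.98.
Dividing the baseline by the relative clearance: 55 / 2.98 = 18 μg/mL.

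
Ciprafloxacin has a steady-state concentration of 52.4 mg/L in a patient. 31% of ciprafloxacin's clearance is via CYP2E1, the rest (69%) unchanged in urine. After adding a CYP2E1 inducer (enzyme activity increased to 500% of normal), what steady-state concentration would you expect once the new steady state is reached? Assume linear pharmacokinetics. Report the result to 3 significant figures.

The CYP2E1 pathway (31% of clearance) rises to 5× activity: 0.31 × 5 = 1.55.
The remaining 69% of clearance is unaffected.
Relative clearance = 1.55 + 0.69 = 2.24.
With dosing unchanged, steady-state concentration scales as 1/CL: 52.4 / 2.24 = 23.4 mg/L.

23.4 mg/L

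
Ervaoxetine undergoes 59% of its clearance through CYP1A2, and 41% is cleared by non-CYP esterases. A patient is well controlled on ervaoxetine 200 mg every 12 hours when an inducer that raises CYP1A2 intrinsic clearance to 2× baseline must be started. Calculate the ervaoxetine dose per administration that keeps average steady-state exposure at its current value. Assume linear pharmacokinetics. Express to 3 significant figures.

The CYP1A2 pathway (59% of clearance) is boosted to 2× activity: 0.59 × 2 = 1.18.
Non-CYP routes (41%) are unchanged.
CL_new/CL_old = 1.18 + 0.41 = 1.59.
Css,avg = (dose rate)/CL, so holding Css fixed requires dose ∝ CL: 200 × 1.59 = 318 mg.

318 mg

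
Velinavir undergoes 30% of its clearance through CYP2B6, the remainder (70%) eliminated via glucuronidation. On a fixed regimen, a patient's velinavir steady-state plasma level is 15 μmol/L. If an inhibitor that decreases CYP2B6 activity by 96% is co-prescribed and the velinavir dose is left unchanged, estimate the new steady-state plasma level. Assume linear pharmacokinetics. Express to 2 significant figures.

21 μmol/L

The CYP2B6 pathway (30% of clearance) falls to 0.04× activity: 0.3 × 0.04 = 0.012.
Non-CYP routes (70%) are unchanged.
Relative clearance = 0.012 + 0.7 = 0.712.
New steady-state plasma level = baseline ÷ relative clearance = 15 / 0.712 = 21 μmol/L.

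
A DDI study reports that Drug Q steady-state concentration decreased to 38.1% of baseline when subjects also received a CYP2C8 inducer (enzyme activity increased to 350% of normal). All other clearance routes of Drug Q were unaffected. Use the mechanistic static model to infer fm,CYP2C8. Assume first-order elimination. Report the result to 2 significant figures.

0.65

Let x = fm,CYP2C8. Because steady-state concentration ∝ 1/CL, relative clearance rose to 1/0.381 = 2.625.
Setting x·3.5 + (1 − x) = 2.625 and solving: x = (2.625 − 1)/(3.5 − 1) = 0.65.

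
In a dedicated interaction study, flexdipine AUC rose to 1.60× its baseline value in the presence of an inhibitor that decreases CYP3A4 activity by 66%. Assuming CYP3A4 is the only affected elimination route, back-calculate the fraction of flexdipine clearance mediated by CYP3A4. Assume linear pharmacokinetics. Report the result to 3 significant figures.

CL'/CL = 1 / 1.60 = 0.625
0.34·fm + (1 − fm) = 0.625
fm = (0.625 − 1) / (0.34 − 1) = 0.568

0.568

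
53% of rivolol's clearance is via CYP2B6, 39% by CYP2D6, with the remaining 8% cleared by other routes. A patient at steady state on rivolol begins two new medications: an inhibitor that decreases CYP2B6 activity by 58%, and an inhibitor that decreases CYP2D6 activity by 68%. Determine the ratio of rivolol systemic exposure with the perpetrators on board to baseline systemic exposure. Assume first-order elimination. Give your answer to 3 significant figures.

CYP2B6: 0.53 × 0.42 = 0.2226
CYP2D6: 0.39 × 0.32 = 0.1248
Other: 0.08 (unchanged)
CL_new/CL_old = 0.2226 + 0.1248 + 0.08 = 0.4274.
Systemic exposure ∝ 1/CL: fold-change = 1 / 0.4274 = 2.34.

2.34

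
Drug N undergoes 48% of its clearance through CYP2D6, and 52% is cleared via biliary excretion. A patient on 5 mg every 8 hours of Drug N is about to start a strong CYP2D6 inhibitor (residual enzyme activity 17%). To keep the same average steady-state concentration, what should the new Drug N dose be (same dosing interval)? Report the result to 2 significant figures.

3.0 mg

The CYP2D6 pathway (48% of clearance) is reduced to 0.17× activity: 0.48 × 0.17 = 0.0816.
Non-CYP routes (52%) are unchanged.
CL_new/CL_old = 0.0816 + 0.52 = 0.6016.
Exposure is unchanged when dose changes in proportion to clearance. New dose = 5 mg × 0.6016 = 3.0 mg.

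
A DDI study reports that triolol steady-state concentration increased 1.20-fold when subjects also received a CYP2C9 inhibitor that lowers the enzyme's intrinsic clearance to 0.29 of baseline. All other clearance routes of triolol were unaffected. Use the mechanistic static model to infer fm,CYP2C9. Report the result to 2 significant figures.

0.23

Let x = fm,CYP2C9. Because steady-state concentration ∝ 1/CL, relative clearance fell to 1/1.20 = 0.8333.
Only the CYP2C9 route changed, so 0.8333 = x·0.29 + (1 − x), giving x = 0.23.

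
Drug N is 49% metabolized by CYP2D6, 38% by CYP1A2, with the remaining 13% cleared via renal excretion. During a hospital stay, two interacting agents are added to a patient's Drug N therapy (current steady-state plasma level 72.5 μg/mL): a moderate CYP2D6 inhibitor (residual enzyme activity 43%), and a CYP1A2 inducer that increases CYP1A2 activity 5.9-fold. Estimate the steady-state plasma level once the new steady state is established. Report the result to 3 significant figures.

The CYP2D6 pathway (49% of clearance) falls to 0.43× activity: 0.49 × 0.43 = 0.2107.
The CYP1A2 pathway (38% of clearance) rises to 5.9× activity: 0.38 × 5.9 = 2.242.
Non-CYP routes (13%) are unchanged.
Relative clearance = 0.2107 + 2.242 + 0.13 = 2.5827.
Dividing the baseline by the relative clearance: 72.5 / 2.5827 = 28.1 μg/mL.

28.1 μg/mL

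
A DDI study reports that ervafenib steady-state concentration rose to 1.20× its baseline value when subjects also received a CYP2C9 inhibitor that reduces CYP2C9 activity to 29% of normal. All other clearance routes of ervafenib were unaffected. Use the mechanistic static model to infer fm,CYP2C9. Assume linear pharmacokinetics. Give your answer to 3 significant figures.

0.235

Let fm be the CYP2C9 fraction. New clearance relative to baseline = fm × 0.29 + (1 − fm).
Steady-state concentration ratio = 1 / (new CL fraction), so new CL fraction = 1 / 1.20 = 0.8333.
fm × 0.29 + 1 − fm = 0.8333  ⇒  fm × (0.29 − 1) = −0.1667  ⇒  fm = 0.235.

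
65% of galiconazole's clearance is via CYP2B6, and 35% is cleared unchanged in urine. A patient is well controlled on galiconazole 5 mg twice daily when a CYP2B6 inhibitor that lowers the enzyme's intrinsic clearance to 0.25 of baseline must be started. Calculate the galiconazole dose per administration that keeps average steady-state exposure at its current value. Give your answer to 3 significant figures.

2.56 mg

The CYP2B6 pathway (65% of clearance) is reduced to 0.25× activity: 0.65 × 0.25 = 0.1625.
Non-CYP routes (35%) are unchanged.
New clearance relative to baseline: 0.1625 + 0.35 = 0.5125.
Css,avg = (dose rate)/CL, so holding Css fixed requires dose ∝ CL: 5 × 0.5125 = 2.56 mg.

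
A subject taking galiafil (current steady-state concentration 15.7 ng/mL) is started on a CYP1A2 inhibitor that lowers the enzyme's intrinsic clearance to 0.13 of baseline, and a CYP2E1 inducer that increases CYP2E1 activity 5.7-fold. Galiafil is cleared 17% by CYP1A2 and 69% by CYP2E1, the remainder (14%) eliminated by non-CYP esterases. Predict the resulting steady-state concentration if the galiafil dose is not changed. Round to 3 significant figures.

The CYP1A2 pathway (17% of clearance) drops to 0.13× activity: 0.17 × 0.13 = 0.0221.
The CYP2E1 pathway (69% of clearance) is boosted to 5.7× activity: 0.69 × 5.7 = 3.933.
Non-CYP routes (14%) are unchanged.
CL_new/CL_old = 0.0221 + 3.933 + 0.14 = 4.0951.
Dividing the baseline by the relative clearance: 15.7 / 4.0951 = 3.83 ng/mL.

3.83 ng/mL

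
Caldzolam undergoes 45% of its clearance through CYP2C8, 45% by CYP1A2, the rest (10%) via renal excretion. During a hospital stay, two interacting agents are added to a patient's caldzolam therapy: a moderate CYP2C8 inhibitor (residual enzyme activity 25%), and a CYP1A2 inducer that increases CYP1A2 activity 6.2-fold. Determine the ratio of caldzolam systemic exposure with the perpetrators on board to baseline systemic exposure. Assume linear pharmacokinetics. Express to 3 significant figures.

0.333

The CYP2C8 pathway (45% of clearance) falls to 0.25× activity: 0.45 × 0.25 = 0.1125.
The CYP1A2 pathway (45% of clearance) increases to 6.2× activity: 0.45 × 6.2 = 2.79.
Non-CYP routes (10%) are unchanged.
New clearance relative to baseline: 0.1125 + 2.79 + 0.1 = 3.0025.
Net systemic exposure ratio = 1 / 3.0025 = 0.333.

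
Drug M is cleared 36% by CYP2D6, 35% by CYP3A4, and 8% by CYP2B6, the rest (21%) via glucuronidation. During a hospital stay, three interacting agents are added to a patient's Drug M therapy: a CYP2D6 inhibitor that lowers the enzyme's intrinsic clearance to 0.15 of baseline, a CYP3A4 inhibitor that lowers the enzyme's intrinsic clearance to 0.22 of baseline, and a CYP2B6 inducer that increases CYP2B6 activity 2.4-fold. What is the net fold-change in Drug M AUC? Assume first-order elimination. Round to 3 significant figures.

The CYP2D6 pathway (36% of clearance) is reduced to 0.15× activity: 0.36 × 0.15 = 0.054.
The CYP3A4 pathway (35% of clearance) falls to 0.22× activity: 0.35 × 0.22 = 0.077.
The CYP2B6 pathway (8% of clearance) rises to 2.4× activity: 0.08 × 2.4 = 0.192.
Non-CYP routes (21%) are unchanged.
New clearance relative to baseline: 0.054 + 0.077 + 0.192 + 0.21 = 0.533.
AUC ∝ 1/CL: fold-change = 1 / 0.533 = 1.88.

1.88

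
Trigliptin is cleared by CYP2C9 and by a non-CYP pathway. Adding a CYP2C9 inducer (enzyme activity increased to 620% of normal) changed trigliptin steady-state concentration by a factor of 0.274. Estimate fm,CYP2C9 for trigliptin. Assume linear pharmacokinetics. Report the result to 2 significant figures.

CL'/CL = 1 / 0.274 = 3.65
6.2·fm + (1 − fm) = 3.65
fm = (3.65 − 1) / (6.2 − 1) = 0.51

0.51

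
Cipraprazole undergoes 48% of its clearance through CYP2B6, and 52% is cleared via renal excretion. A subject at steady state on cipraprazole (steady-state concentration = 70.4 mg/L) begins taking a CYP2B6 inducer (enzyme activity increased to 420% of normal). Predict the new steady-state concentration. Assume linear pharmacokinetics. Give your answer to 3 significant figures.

27.8 mg/L

CYP2B6: 0.48 × 4.2 = 2.016
Other: 0.52 (unchanged)
Relative clearance = 2.016 + 0.52 = 2.536.
With dosing unchanged, steady-state concentration scales as 1/CL: 70.4 / 2.536 = 27.8 mg/L.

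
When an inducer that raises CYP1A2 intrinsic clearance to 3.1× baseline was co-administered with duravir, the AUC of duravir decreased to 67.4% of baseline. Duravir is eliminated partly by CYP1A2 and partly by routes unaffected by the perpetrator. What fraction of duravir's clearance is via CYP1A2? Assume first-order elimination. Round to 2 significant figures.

Call the CYP1A2 fraction fm. After the interaction, CL_new/CL_old = fm × 3.1 + (1 − fm).
AUC ratio = 1 / (new CL fraction), so new CL fraction = 1 / 0.674 = 1.484.
fm × 3.1 + 1 − fm = 1.484  ⇒  fm × (3.1 − 1) = 0.4837  ⇒  fm = 0.23.

0.23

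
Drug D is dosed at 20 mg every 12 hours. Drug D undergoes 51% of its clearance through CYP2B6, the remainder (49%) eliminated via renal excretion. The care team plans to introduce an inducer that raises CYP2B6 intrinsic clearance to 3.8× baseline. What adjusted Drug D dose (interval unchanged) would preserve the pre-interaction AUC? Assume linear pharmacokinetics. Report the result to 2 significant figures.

The CYP2B6 pathway (51% of clearance) increases to 3.8× activity: 0.51 × 3.8 = 1.938.
The remaining 49% of clearance is unaffected.
New clearance relative to baseline: 1.938 + 0.49 = 2.428.
Exposure is unchanged when dose changes in proportion to clearance. New dose = 20 mg × 2.428 = 49 mg.

49 mg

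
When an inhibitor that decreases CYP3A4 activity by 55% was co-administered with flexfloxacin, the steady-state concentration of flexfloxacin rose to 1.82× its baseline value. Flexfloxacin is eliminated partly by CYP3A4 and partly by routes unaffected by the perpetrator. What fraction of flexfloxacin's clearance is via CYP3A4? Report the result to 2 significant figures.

0.82

CL'/CL = 1 / 1.82 = 0.5495
0.45·fm + (1 − fm) = 0.5495
fm = (0.5495 − 1) / (0.45 − 1) = 0.82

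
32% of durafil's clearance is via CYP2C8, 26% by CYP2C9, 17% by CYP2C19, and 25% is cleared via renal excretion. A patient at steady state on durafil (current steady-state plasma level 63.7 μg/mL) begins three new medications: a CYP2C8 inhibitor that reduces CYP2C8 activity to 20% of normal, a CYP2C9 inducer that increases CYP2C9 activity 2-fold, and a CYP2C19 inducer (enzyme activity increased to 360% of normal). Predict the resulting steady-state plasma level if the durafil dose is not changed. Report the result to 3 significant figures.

44.1 μg/mL

The CYP2C8 pathway (32% of clearance) drops to 0.2× activity: 0.32 × 0.2 = 0.064.
The CYP2C9 pathway (26% of clearance) increases to 2× activity: 0.26 × 2 = 0.52.
The CYP2C19 pathway (17% of clearance) is boosted to 3.6× activity: 0.17 × 3.6 = 0.612.
Non-CYP routes (25%) are unchanged.
Relative clearance = 0.064 + 0.52 + 0.612 + 0.25 = 1.446.
Steady-state plasma level ∝ 1/CL: new value = 63.7 / 1.446 = 44.1 μg/mL.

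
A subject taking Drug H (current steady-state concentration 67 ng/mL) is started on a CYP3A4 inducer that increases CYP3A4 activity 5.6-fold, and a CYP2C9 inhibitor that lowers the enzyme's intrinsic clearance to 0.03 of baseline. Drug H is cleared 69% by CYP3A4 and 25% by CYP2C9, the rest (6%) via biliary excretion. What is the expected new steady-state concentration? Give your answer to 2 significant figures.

17 ng/mL

CYP3A4: 0.69 × 5.6 = 3.864
CYP2C9: 0.25 × 0.03 = 0.0075
Other: 0.06 (unchanged)
New clearance relative to baseline: 3.864 + 0.0075 + 0.06 = 3.9315.
Dividing the baseline by the relative clearance: 67 / 3.9315 = 17 ng/mL.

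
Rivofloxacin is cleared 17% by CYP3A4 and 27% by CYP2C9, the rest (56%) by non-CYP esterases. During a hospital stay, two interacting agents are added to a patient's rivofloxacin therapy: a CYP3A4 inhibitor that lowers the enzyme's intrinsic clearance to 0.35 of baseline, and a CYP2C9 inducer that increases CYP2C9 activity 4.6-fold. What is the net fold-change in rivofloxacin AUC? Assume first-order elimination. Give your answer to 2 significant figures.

0.54

CYP3A4: 0.17 × 0.35 = 0.0595
CYP2C9: 0.27 × 4.6 = 1.242
Other: 0.56 (unchanged)
New clearance relative to baseline: 0.0595 + 1.242 + 0.56 = 1.8615.
Net AUC ratio = 1 / 1.8615 = 0.54.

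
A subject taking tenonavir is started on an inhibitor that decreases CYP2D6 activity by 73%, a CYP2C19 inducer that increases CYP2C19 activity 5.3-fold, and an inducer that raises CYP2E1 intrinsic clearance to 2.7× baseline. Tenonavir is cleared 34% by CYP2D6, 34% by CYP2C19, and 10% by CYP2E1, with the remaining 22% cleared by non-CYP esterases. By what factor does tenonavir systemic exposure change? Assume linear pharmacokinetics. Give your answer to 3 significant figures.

0.419

The CYP2D6 pathway (34% of clearance) falls to 0.27× activity: 0.34 × 0.27 = 0.0918.
The CYP2C19 pathway (34% of clearance) increases to 5.3× activity: 0.34 × 5.3 = 1.802.
The CYP2E1 pathway (10% of clearance) rises to 2.7× activity: 0.1 × 2.7 = 0.27.
Non-CYP routes (22%) are unchanged.
New clearance relative to baseline: 0.0918 + 1.802 + 0.27 + 0.22 = 2.3838.
Because systemic exposure varies inversely with clearance, the combined effect is 1 / 2.3838 = 0.419.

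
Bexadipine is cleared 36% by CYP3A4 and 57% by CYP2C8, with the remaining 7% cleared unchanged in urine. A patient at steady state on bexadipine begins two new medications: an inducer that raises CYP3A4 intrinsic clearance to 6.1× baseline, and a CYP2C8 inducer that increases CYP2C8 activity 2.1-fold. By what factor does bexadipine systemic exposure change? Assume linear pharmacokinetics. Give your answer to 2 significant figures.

0.29

CYP3A4: 0.36 × 6.1 = 2.196
CYP2C8: 0.57 × 2.1 = 1.197
Other: 0.07 (unchanged)
New clearance relative to baseline: 2.196 + 1.197 + 0.07 = 3.463.
Systemic exposure ∝ 1/CL: fold-change = 1 / 3.463 = 0.29.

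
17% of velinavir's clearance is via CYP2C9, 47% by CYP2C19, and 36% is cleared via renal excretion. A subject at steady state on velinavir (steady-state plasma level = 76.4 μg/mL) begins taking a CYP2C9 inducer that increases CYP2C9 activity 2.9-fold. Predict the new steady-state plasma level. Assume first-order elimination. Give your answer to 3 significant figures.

The CYP2C9 pathway (17% of clearance) increases to 2.9× activity: 0.17 × 2.9 = 0.493.
CYP2C19 (47%) and the residual 36% are unaffected.
New clearance relative to baseline: 0.493 + 0.47 + 0.36 = 1.323.
Steady-state plasma level ∝ 1/CL, so new value = 76.4 / 1.323 = 57.7 μg/mL.

57.7 μg/mL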